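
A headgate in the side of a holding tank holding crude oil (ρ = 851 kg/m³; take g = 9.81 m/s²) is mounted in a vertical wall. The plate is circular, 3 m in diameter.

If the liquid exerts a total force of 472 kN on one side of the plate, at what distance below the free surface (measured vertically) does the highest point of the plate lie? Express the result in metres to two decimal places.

γ = ρg = 851 × 9.81 / 1000 = 8.34831 kN/m³.
A = π(1.5)² = 7.06858 m².
From F = γ·h_c·A, the centroid depth is h_c = 472/(8.34831 × 7.06858) = 7.99855 m.
The centroid is at the centre, 1.5 m below the top of the plate, so the highest point sits at h_top = 7.99855 − 1.5 = 6.49855 m below the surface.

d_top ≈ 6.50 m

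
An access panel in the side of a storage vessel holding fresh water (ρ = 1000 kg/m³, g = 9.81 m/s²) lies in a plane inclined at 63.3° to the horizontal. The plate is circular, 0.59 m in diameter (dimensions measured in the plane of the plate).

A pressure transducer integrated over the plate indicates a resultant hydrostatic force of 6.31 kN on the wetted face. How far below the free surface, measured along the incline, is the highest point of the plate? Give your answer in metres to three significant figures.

γ = ρg = 1000 × 9.81 = 9810 N/m³ = 9.81 kN/m³.
A = π(0.295)² = 0.273397 m².
From F = γ·h_c·A, the centroid depth is h_c = 6.31/(9.81 × 0.273397) = 2.3527 m.
Let θ = 63.3° be the plate's angle to the horizontal; measure y along the incline from where the plane meets the free surface. Vertical depth h = y·sinθ with sinθ = 0.893371.
Along the incline, y_c = h_c/sinθ = 2.3527/0.893371 = 2.63351 m.
The centroid is at the centre, 0.295 m below the top of the plate, so the highest point sits at y_top = 2.63351 − 0.295 = 2.33851 m along the incline.

y_top ≈ 2.34 m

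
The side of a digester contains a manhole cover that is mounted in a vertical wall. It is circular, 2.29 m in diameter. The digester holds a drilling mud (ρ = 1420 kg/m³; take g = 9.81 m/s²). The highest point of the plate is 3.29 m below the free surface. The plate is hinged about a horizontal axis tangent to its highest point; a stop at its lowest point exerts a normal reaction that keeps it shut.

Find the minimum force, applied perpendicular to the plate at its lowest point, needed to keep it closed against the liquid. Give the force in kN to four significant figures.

γ = ρg = 1420 × 9.81 / 1000 = 13.9302 kN/m³.
The centroid is at the centre, 1.145 m below the top of the plate, so the centroid depth is h_c = 3.29 + 1.145 = 4.435 m.
A = π(1.145)² = 4.11871 m².
Resultant F = γ·h_c·A = 13.9302 × 4.435 × 4.11871 = 254.456 kN.
I_c = πr⁴/4 = π × 1.145⁴/4 = 1.34993 m⁴.
Centre of pressure: y_p = y_c + I_c/(y_c·A) = 4.435 + 1.34993/(4.435 × 4.11871) = 4.435 + 0.073902 = 4.5089 m along the plane.
The resultant acts 1.145 + 0.073902 = 1.2189 m (along the plate) below the hinge at the top edge, so the moment about the hinge is M = F × 1.2189 = 254.456 × 1.2189 = 310.156 kN·m.
A normal force at the bottom, 2.29 m from the hinge, must supply this moment: P = 310.156/2.29 = 135.439 kN.

P ≈ 135.4 kN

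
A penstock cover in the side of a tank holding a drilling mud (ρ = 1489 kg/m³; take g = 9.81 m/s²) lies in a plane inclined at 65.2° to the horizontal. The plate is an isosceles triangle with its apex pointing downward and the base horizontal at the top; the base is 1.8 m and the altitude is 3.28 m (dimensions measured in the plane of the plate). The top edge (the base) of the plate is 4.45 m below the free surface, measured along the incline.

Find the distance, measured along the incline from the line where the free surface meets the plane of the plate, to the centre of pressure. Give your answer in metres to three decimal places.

γ = ρg = 1489 × 9.81 / 1000 = 14.60709 kN/m³.
Let θ = 65.2° be the plate's angle to the horizontal; measure y along the incline from where the plane meets the free surface. Vertical depth h = y·sinθ with sinθ = 0.907777.
With the apex down, the centroid sits h/3 = 3.28/3 = 1.09333 m below the base (the top edge), so y_c = 4.45 + 1.09333 = 5.54333 m and h_c = 5.54333 × 0.907777 = 5.03211 m.
A = ½ × 1.8 × 3.28 = 2.952 m².
Resultant F = γ·h_c·A = 14.60709 × 5.03211 × 2.952 = 216.985 kN.
I_c = b·h³/36 = 1.8 × 3.28³/36 = 1.76438 m⁴.
Centre of pressure: y_p = y_c + I_c/(y_c·A) = 5.54333 + 1.76438/(5.54333 × 2.952) = 5.54333 + 0.107821 = 5.65115 m along the plane.

y_p = 5.651 m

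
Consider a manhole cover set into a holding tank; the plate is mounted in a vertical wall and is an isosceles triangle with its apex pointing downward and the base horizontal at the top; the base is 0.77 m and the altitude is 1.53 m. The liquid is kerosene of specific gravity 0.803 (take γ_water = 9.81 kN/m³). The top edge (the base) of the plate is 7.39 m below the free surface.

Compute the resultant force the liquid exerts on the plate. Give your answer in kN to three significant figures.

γ = 0.803 × 9.81 = 7.87743 kN/m³.
With the apex down, the centroid sits h/3 = 1.53/3 = 0.51 m below the base (the top edge), so the centroid depth is h_c = 7.39 + 0.51 = 7.9 m.
A = ½ × 0.77 × 1.53 = 0.58905 m².
Resultant F = γ·h_c·A = 7.87743 × 7.9 × 0.58905 = 36.6576 kN.

F ≈ 36.7 kN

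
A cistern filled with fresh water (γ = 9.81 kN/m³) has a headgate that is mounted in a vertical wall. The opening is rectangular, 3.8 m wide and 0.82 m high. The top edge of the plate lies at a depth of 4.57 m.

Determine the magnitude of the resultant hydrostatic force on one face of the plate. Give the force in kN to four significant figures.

γ = 9.81 kN/m³.
The centroid lies 0.82/2 = 0.41 m below the top edge, so the centroid depth is h_c = 4.57 + 0.41 = 4.98 m.
A = 3.8 × 0.82 = 3.116 m².
Resultant F = γ·h_c·A = 9.81 × 4.98 × 3.116 = 152.228 kN.

F ≈ 152.2 kN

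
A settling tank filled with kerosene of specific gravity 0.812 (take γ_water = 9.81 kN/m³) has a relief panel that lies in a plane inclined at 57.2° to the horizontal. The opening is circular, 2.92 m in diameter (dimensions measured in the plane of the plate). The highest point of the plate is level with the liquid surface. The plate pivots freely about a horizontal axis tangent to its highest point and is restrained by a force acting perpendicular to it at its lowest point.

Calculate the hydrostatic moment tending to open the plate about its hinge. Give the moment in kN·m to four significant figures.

M ≈ 119.5 kN·m

γ = 0.812 × 9.81 = 7.96572 kN/m³.
Let θ = 57.2° be the plate's angle to the horizontal; measure y along the incline from where the plane meets the free surface. Vertical depth h = y·sinθ with sinθ = 0.840567.
The centroid is at the centre, 1.46 m below the top of the plate, so y_c = 1.46 m and h_c = 1.46 × 0.840567 = 1.22723 m.
A = π(1.46)² = 6.69662 m².
Resultant F = γ·h_c·A = 7.96572 × 1.22723 × 6.69662 = 65.4646 kN.
I_c = πr⁴/4 = π × 1.46⁴/4 = 3.56863 m⁴.
Centre of pressure: y_p = y_c + I_c/(y_c·A) = 1.46 + 3.56863/(1.46 × 6.69662) = 1.46 + 0.365 = 1.825 m along the plane.
The resultant acts 1.46 + 0.365 = 1.825 m (along the plate) below the hinge at the top edge, so the moment about the hinge is M = F × 1.825 = 65.4646 × 1.825 = 119.473 kN·m.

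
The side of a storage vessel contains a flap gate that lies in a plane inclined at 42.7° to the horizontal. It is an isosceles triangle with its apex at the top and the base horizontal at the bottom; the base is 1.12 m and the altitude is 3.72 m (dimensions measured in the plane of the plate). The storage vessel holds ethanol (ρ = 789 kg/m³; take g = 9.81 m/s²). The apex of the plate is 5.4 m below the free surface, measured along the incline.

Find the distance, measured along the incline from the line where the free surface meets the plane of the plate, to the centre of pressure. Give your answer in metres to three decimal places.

γ = ρg = 789 × 9.81 / 1000 = 7.74009 kN/m³.
Let θ = 42.7° be the plate's angle to the horizontal; measure y along the incline from where the plane meets the free surface. Vertical depth h = y·sinθ with sinθ = 0.678160.
With the apex up, the centroid sits 2h/3 = 2 × 3.72/3 = 2.48 m below the apex, so y_c = 5.4 + 2.48 = 7.88 m and h_c = 7.88 × 0.678160 = 5.3439 m.
A = ½ × 1.12 × 3.72 = 2.0832 m².
Resultant F = γ·h_c·A = 7.74009 × 5.3439 × 2.0832 = 86.1659 kN.
I_c = b·h³/36 = 1.12 × 3.72³/36 = 1.60156 m⁴.
Centre of pressure: y_p = y_c + I_c/(y_c·A) = 7.88 + 1.60156/(7.88 × 2.0832) = 7.88 + 0.0975632 = 7.97756 m along the plane.

y_p = 7.978 m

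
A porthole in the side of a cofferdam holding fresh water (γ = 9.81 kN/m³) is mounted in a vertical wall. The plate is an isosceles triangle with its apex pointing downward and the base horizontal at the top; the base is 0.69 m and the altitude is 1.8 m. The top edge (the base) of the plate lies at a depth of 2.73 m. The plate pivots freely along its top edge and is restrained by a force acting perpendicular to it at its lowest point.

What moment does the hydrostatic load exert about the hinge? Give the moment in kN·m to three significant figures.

M ≈ 13.3 kN·m

γ = 9.81 kN/m³.
With the apex down, the centroid sits h/3 = 1.8/3 = 0.6 m below the base (the top edge), so the centroid depth is h_c = 2.73 + 0.6 = 3.33 m.
A = ½ × 0.69 × 1.8 = 0.621 m².
Resultant F = γ·h_c·A = 9.81 × 3.33 × 0.621 = 20.2864 kN.
I_c = b·h³/36 = 0.69 × 1.8³/36 = 0.11178 m⁴.
Centre of pressure: y_p = y_c + I_c/(y_c·A) = 3.33 + 0.11178/(3.33 × 0.621) = 3.33 + 0.0540541 = 3.38405 m along the plane.
The resultant acts 0.6 + 0.0540541 = 0.654054 m (along the plate) below the hinge at the top edge, so the moment about the hinge is M = F × 0.654054 = 20.2864 × 0.654054 = 13.2684 kN·m.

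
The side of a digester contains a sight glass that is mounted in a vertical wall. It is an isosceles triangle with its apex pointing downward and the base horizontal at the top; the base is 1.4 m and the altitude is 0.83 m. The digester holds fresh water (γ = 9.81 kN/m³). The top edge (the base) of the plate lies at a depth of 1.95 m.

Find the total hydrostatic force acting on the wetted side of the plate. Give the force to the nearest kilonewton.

F ≈ 13 kN

γ = 9.81 kN/m³.
With the apex down, the centroid sits h/3 = 0.83/3 = 0.276667 m below the base (the top edge), so the centroid depth is h_c = 1.95 + 0.276667 = 2.22667 m.
A = ½ × 1.4 × 0.83 = 0.581 m².
Resultant F = γ·h_c·A = 9.81 × 2.22667 × 0.581 = 12.6912 kN.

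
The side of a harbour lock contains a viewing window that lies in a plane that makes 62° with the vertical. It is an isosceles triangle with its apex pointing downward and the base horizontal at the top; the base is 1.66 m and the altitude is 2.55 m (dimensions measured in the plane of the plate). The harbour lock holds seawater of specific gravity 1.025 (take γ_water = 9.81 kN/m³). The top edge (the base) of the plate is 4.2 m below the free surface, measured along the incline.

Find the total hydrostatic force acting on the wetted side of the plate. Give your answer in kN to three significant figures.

F ≈ 50.5 kN

γ = 1.025 × 9.81 = 10.05525 kN/m³.
The plate makes 62° with the vertical, i.e. θ = 90° − 62° = 28° to the horizontal. Measuring y along the incline from the free-surface line, vertical depth h = y·sinθ with sinθ = 0.469472.
With the apex down, the centroid sits h/3 = 2.55/3 = 0.85 m below the base (the top edge), so y_c = 4.2 + 0.85 = 5.05 m and h_c = 5.05 × 0.469472 = 2.37083 m.
A = ½ × 1.66 × 2.55 = 2.1165 m².
Resultant F = γ·h_c·A = 10.05525 × 2.37083 × 2.1165 = 50.4559 kN.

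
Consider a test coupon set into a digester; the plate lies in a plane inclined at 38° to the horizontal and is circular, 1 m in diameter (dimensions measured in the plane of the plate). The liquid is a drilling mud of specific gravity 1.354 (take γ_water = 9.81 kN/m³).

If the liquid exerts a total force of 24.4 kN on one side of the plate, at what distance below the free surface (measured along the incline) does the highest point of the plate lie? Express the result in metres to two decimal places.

γ = 1.354 × 9.81 = 13.28274 kN/m³.
A = π(0.5)² = 0.785398 m².
From F = γ·h_c·A, the centroid depth is h_c = 24.4/(13.28274 × 0.785398) = 2.3389 m.
Let θ = 38° be the plate's angle to the horizontal; measure y along the incline from where the plane meets the free surface. Vertical depth h = y·sinθ with sinθ = 0.615661.
Along the incline, y_c = h_c/sinθ = 2.3389/0.615661 = 3.79901 m.
The centroid is at the centre, 0.5 m below the top of the plate, so the highest point sits at y_top = 3.79901 − 0.5 = 3.29901 m along the incline.

y_top ≈ 3.30 m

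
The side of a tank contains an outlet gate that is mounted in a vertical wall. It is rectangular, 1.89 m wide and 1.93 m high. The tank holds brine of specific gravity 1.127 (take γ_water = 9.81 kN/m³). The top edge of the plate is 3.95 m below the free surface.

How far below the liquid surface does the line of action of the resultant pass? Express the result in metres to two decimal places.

h_p = 4.98 m

γ = 1.127 × 9.81 = 11.05587 kN/m³.
The centroid lies 1.93/2 = 0.965 m below the top edge, so the centroid depth is h_c = 3.95 + 0.965 = 4.915 m.
A = 1.89 × 1.93 = 3.6477 m².
Resultant F = γ·h_c·A = 11.05587 × 4.915 × 3.6477 = 198.215 kN.
I_c = b·h³/12 = 1.89 × 1.93³/12 = 1.13228 m⁴.
Centre of pressure: y_p = y_c + I_c/(y_c·A) = 4.915 + 1.13228/(4.915 × 3.6477) = 4.915 + 0.0631555 = 4.97816 m along the plane.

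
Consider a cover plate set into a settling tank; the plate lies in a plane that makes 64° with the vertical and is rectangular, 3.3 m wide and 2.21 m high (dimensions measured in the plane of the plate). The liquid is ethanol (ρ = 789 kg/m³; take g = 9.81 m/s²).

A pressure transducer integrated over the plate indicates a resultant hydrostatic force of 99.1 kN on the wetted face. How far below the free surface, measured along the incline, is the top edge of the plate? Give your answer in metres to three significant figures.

y_top ≈ 2.90 m

γ = ρg = 789 × 9.81 / 1000 = 7.74009 kN/m³.
A = 3.3 × 2.21 = 7.293 m².
From F = γ·h_c·A, the centroid depth is h_c = 99.1/(7.74009 × 7.293) = 1.75558 m.
The plate makes 64° with the vertical, i.e. θ = 90° − 64° = 26° to the horizontal. Measuring y along the incline from the free-surface line, vertical depth h = y·sinθ with sinθ = 0.438371.
Along the incline, y_c = h_c/sinθ = 1.75558/0.438371 = 4.00478 m.
The centroid lies 2.21/2 = 1.105 m below the top edge, so the top edge sits at y_top = 4.00478 − 1.105 = 2.89978 m along the incline.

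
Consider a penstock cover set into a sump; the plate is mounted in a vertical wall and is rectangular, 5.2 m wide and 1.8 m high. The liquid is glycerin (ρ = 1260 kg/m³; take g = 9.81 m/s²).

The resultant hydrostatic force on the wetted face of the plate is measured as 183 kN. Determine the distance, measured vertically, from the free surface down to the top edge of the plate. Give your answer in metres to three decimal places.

γ = ρg = 1260 × 9.81 / 1000 = 12.3606 kN/m³.
A = 5.2 × 1.8 = 9.36 m².
From F = γ·h_c·A, the centroid depth is h_c = 183/(12.3606 × 9.36) = 1.58174 m.
The centroid lies 1.8/2 = 0.9 m below the top edge, so the top edge sits at h_top = 1.58174 − 0.9 = 0.68174 m below the surface.

d_top ≈ 0.682 m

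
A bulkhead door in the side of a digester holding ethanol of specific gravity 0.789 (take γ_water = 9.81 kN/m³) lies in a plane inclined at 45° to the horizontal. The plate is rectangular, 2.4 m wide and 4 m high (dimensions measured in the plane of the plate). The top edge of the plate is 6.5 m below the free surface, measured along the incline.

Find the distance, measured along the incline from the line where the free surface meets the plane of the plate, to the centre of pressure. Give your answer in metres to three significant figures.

y_p = 8.66 m

γ = 0.789 × 9.81 = 7.74009 kN/m³.
Let θ = 45° be the plate's angle to the horizontal; measure y along the incline from where the plane meets the free surface. Vertical depth h = y·sinθ with sinθ = 0.707107.
The centroid lies 4/2 = 2 m below the top edge, so y_c = 6.5 + 2 = 8.5 m and h_c = 8.5 × 0.707107 = 6.01041 m.
A = 2.4 × 4 = 9.6 m².
Resultant F = γ·h_c·A = 7.74009 × 6.01041 × 9.6 = 446.603 kN.
I_c = b·h³/12 = 2.4 × 4³/12 = 12.8 m⁴.
Centre of pressure: y_p = y_c + I_c/(y_c·A) = 8.5 + 12.8/(8.5 × 9.6) = 8.5 + 0.156863 = 8.65686 m along the plane.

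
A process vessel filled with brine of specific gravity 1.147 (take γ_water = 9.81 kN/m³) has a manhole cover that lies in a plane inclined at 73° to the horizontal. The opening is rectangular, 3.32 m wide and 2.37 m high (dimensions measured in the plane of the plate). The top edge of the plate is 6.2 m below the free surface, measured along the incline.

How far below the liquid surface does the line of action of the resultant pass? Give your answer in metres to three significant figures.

h_p = 7.12 m

γ = 1.147 × 9.81 = 11.25207 kN/m³.
Let θ = 73° be the plate's angle to the horizontal; measure y along the incline from where the plane meets the free surface. Vertical depth h = y·sinθ with sinθ = 0.956305.
The centroid lies 2.37/2 = 1.185 m below the top edge, so y_c = 6.2 + 1.185 = 7.385 m and h_c = 7.385 × 0.956305 = 7.06231 m.
A = 3.32 × 2.37 = 7.8684 m².
Resultant F = γ·h_c·A = 11.25207 × 7.06231 × 7.8684 = 625.267 kN.
I_c = b·h³/12 = 3.32 × 2.37³/12 = 3.683 m⁴.
Centre of pressure: y_p = y_c + I_c/(y_c·A) = 7.385 + 3.683/(7.385 × 7.8684) = 7.385 + 0.0633818 = 7.44838 m along the plane.
Vertically, h_p = y_p·sinθ = 7.44838 × 0.956305 = 7.12292 m.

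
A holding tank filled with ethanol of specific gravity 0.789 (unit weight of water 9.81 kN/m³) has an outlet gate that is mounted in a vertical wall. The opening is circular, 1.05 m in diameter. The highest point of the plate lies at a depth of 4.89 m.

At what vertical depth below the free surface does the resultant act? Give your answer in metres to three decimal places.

h_p = 5.428 m

γ = 0.789 × 9.81 = 7.74009 kN/m³.
The centroid is at the centre, 0.525 m below the top of the plate, so the centroid depth is h_c = 4.89 + 0.525 = 5.415 m.
A = π(0.525)² = 0.865901 m².
Resultant F = γ·h_c·A = 7.74009 × 5.415 × 0.865901 = 36.2922 kN.
I_c = πr⁴/4 = π × 0.525⁴/4 = 0.059666 m⁴.
Centre of pressure: y_p = y_c + I_c/(y_c·A) = 5.415 + 0.059666/(5.415 × 0.865901) = 5.415 + 0.0127251 = 5.42773 m along the plane.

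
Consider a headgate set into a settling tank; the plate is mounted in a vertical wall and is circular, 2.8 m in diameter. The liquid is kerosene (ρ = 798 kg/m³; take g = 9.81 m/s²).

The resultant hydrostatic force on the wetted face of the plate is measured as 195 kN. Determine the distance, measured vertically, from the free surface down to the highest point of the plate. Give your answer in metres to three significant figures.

d_top ≈ 2.65 m

γ = ρg = 798 × 9.81 / 1000 = 7.82838 kN/m³.
A = π(1.4)² = 6.15752 m².
From F = γ·h_c·A, the centroid depth is h_c = 195/(7.82838 × 6.15752) = 4.04536 m.
The centroid is at the centre, 1.4 m below the top of the plate, so the highest point sits at h_top = 4.04536 − 1.4 = 2.64536 m below the surface.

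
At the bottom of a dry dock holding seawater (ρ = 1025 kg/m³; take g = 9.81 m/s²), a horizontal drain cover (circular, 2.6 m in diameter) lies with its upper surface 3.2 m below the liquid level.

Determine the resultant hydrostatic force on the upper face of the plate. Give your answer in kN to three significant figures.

F ≈ 171 kN

γ = ρg = 1025 × 9.81 / 1000 = 10.05525 kN/m³.
The plate is horizontal, so pressure is uniform at p = γ·h = 10.05525 × 3.2 = 32.1768 kN/m².
A = π(1.3)² = 5.30929 m².
F = p·A = 32.1768 × 5.30929 = 170.836 kN.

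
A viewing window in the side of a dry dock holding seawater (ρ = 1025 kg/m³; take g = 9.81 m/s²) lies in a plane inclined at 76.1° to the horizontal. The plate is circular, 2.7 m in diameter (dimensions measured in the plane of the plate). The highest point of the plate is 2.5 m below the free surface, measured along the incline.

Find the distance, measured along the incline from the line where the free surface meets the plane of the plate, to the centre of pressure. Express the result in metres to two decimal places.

y_p = 3.97 m

γ = ρg = 1025 × 9.81 / 1000 = 10.05525 kN/m³.
Let θ = 76.1° be the plate's angle to the horizontal; measure y along the incline from where the plane meets the free surface. Vertical depth h = y·sinθ with sinθ = 0.970716.
The centroid is at the centre, 1.35 m below the top of the plate, so y_c = 2.5 + 1.35 = 3.85 m and h_c = 3.85 × 0.970716 = 3.73726 m.
A = π(1.35)² = 5.72555 m².
Resultant F = γ·h_c·A = 10.05525 × 3.73726 × 5.72555 = 215.161 kN.
I_c = πr⁴/4 = π × 1.35⁴/4 = 2.6087 m⁴.
Centre of pressure: y_p = y_c + I_c/(y_c·A) = 3.85 + 2.6087/(3.85 × 5.72555) = 3.85 + 0.118344 = 3.96834 m along the plane.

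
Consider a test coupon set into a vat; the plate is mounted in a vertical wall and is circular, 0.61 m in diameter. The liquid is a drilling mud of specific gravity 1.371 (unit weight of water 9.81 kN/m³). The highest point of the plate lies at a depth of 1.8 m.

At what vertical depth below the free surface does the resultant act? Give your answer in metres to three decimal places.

γ = 1.371 × 9.81 = 13.44951 kN/m³.
The centroid is at the centre, 0.305 m below the top of the plate, so the centroid depth is h_c = 1.8 + 0.305 = 2.105 m.
A = π(0.305)² = 0.292247 m².
Resultant F = γ·h_c·A = 13.44951 × 2.105 × 0.292247 = 8.27387 kN.
I_c = πr⁴/4 = π × 0.305⁴/4 = 0.00679656 m⁴.
Centre of pressure: y_p = y_c + I_c/(y_c·A) = 2.105 + 0.00679656/(2.105 × 0.292247) = 2.105 + 0.0110481 = 2.11605 m along the plane.

h_p = 2.116 m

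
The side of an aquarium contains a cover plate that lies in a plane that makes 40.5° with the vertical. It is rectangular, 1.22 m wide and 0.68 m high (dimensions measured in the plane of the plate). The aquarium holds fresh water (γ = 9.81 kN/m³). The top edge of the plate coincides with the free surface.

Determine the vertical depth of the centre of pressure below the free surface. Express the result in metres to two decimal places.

h_p = 0.34 m

γ = 9.81 kN/m³.
The plate makes 40.5° with the vertical, i.e. θ = 90° − 40.5° = 49.5° to the horizontal. Measuring y along the incline from the free-surface line, vertical depth h = y·sinθ with sinθ = 0.760406.
The centroid lies 0.68/2 = 0.34 m below the top edge, so y_c = 0.34 m and h_c = 0.34 × 0.760406 = 0.258538 m.
A = 1.22 × 0.68 = 0.8296 m².
Resultant F = γ·h_c·A = 9.81 × 0.258538 × 0.8296 = 2.10408 kN.
I_c = b·h³/12 = 1.22 × 0.68³/12 = 0.0319673 m⁴.
Centre of pressure: y_p = y_c + I_c/(y_c·A) = 0.34 + 0.0319673/(0.34 × 0.8296) = 0.34 + 0.113333 = 0.453333 m along the plane.
Vertically, h_p = y_p·sinθ = 0.453333 × 0.760406 = 0.344717 m.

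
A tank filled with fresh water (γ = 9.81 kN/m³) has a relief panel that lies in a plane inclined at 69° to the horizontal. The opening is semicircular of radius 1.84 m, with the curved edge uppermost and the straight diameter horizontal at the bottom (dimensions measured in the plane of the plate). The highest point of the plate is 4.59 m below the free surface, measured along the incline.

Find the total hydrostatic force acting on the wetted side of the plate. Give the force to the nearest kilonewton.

F ≈ 275 kN

γ = 9.81 kN/m³.
Let θ = 69° be the plate's angle to the horizontal; measure y along the incline from where the plane meets the free surface. Vertical depth h = y·sinθ with sinθ = 0.933580.
The centroid lies 4r/(3π) = 0.78092 m above the diameter, so r − 4r/(3π) = 1.84 − 0.78092 = 1.05908 m below the topmost point, so y_c = 4.59 + 1.05908 = 5.64908 m and h_c = 5.64908 × 0.933580 = 5.27387 m.
A = πr²/2 = π × 1.84²/2 = 5.31809 m².
Resultant F = γ·h_c·A = 9.81 × 5.27387 × 5.31809 = 275.14 kN.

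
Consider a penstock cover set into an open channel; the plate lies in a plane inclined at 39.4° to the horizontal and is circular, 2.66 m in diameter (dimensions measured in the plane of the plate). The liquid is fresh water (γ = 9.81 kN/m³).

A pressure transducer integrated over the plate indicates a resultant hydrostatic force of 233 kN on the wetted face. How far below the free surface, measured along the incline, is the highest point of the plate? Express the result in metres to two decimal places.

γ = 9.81 kN/m³.
A = π(1.33)² = 5.55716 m².
From F = γ·h_c·A, the centroid depth is h_c = 233/(9.81 × 5.55716) = 4.274 m.
Let θ = 39.4° be the plate's angle to the horizontal; measure y along the incline from where the plane meets the free surface. Vertical depth h = y·sinθ with sinθ = 0.634731.
Along the incline, y_c = h_c/sinθ = 4.274/0.634731 = 6.73356 m.
The centroid is at the centre, 1.33 m below the top of the plate, so the highest point sits at y_top = 6.73356 − 1.33 = 5.40356 m along the incline.

y_top ≈ 5.40 m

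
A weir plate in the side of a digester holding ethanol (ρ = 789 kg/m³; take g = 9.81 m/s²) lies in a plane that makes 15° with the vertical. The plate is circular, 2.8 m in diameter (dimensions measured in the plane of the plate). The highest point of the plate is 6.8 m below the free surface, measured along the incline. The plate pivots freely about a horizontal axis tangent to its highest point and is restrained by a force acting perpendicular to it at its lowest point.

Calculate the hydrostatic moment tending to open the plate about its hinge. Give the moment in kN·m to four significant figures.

γ = ρg = 789 × 9.81 / 1000 = 7.74009 kN/m³.
The plate makes 15° with the vertical, i.e. θ = 90° − 15° = 75° to the horizontal. Measuring y along the incline from the free-surface line, vertical depth h = y·sinθ with sinθ = 0.965926.
The centroid is at the centre, 1.4 m below the top of the plate, so y_c = 6.8 + 1.4 = 8.2 m and h_c = 8.2 × 0.965926 = 7.92059 m.
A = π(1.4)² = 6.15752 m².
Resultant F = γ·h_c·A = 7.74009 × 7.92059 × 6.15752 = 377.493 kN.
I_c = πr⁴/4 = π × 1.4⁴/4 = 3.01719 m⁴.
Centre of pressure: y_p = y_c + I_c/(y_c·A) = 8.2 + 3.01719/(8.2 × 6.15752) = 8.2 + 0.0597562 = 8.25976 m along the plane.
The resultant acts 1.4 + 0.0597562 = 1.45976 m (along the plate) below the hinge at the top edge, so the moment about the hinge is M = F × 1.45976 = 377.493 × 1.45976 = 551.049 kN·m.

M ≈ 551.0 kN·m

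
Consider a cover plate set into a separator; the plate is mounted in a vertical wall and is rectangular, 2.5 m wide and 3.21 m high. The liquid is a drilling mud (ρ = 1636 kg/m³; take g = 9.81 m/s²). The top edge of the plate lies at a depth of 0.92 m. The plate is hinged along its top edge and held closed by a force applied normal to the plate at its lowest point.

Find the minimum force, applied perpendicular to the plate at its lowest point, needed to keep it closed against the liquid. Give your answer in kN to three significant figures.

γ = ρg = 1636 × 9.81 / 1000 = 16.04916 kN/m³.
The centroid lies 3.21/2 = 1.605 m below the top edge, so the centroid depth is h_c = 0.92 + 1.605 = 2.525 m.
A = 2.5 × 3.21 = 8.025 m².
Resultant F = γ·h_c·A = 16.04916 × 2.525 × 8.025 = 325.206 kN.
I_c = b·h³/12 = 2.5 × 3.21³/12 = 6.89087 m⁴.
Centre of pressure: y_p = y_c + I_c/(y_c·A) = 2.525 + 6.89087/(2.525 × 8.025) = 2.525 + 0.340069 = 2.86507 m along the plane.
The resultant acts 1.605 + 0.340069 = 1.94507 m (along the plate) below the hinge at the top edge, so the moment about the hinge is M = F × 1.94507 = 325.206 × 1.94507 = 632.548 kN·m.
A normal force at the bottom, 3.21 m from the hinge, must supply this moment: P = 632.548/3.21 = 197.055 kN.

P ≈ 197 kN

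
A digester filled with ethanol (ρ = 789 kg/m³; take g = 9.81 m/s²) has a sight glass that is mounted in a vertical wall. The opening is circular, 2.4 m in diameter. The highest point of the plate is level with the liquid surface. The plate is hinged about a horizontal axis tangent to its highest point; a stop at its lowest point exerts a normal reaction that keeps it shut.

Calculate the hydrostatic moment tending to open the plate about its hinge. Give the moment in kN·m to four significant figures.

γ = ρg = 789 × 9.81 / 1000 = 7.74009 kN/m³.
The centroid is at the centre, 1.2 m below the top of the plate, so the centroid depth is h_c = 1.2 m.
A = π(1.2)² = 4.52389 m².
Resultant F = γ·h_c·A = 7.74009 × 1.2 × 4.52389 = 42.0184 kN.
I_c = πr⁴/4 = π × 1.2⁴/4 = 1.6286 m⁴.
Centre of pressure: y_p = y_c + I_c/(y_c·A) = 1.2 + 1.6286/(1.2 × 4.52389) = 1.2 + 0.3 = 1.5 m along the plane.
The resultant acts 1.2 + 0.3 = 1.5 m (along the plate) below the hinge at the top edge, so the moment about the hinge is M = F × 1.5 = 42.0184 × 1.5 = 63.0276 kN·m.

M ≈ 63.03 kN·m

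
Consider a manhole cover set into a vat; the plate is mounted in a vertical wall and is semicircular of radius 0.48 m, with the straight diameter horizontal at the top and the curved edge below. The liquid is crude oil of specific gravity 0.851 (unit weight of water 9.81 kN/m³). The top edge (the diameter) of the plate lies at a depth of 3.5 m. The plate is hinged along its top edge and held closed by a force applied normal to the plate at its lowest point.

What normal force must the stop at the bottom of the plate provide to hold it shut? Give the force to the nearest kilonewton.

P ≈ 5 kN

γ = 0.851 × 9.81 = 8.34831 kN/m³.
The centroid of a semicircle lies 4r/(3π) = 0.203718 m from the diameter, here below the top edge, so the centroid depth is h_c = 3.5 + 0.203718 = 3.70372 m.
A = πr²/2 = π × 0.48²/2 = 0.361911 m².
Resultant F = γ·h_c·A = 8.34831 × 3.70372 × 0.361911 = 11.1902 kN.
I_c = (π/8 − 8/(9π))·r⁴ = 0.109757 × 0.48⁴ = 0.00582636 m⁴.
Centre of pressure: y_p = y_c + I_c/(y_c·A) = 3.70372 + 0.00582636/(3.70372 × 0.361911) = 3.70372 + 0.00434668 = 3.70807 m along the plane.
The resultant acts 0.203718 + 0.00434668 = 0.208065 m (along the plate) below the hinge at the top edge, so the moment about the hinge is M = F × 0.208065 = 11.1902 × 0.208065 = 2.32829 kN·m.
A normal force at the bottom, 0.48 m from the hinge, must supply this moment: P = 2.32829/0.48 = 4.8506 kN.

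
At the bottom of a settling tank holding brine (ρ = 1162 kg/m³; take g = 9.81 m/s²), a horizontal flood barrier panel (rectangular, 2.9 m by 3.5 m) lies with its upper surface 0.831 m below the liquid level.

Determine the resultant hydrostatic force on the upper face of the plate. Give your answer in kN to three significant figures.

F ≈ 96.1 kN

γ = ρg = 1162 × 9.81 / 1000 = 11.39922 kN/m³.
The plate is horizontal, so pressure is uniform at p = γ·h = 11.39922 × 0.831 = 9.47275 kN/m².
A = 2.9 × 3.5 = 10.15 m².
F = p·A = 9.47275 × 10.15 = 96.1484 kN.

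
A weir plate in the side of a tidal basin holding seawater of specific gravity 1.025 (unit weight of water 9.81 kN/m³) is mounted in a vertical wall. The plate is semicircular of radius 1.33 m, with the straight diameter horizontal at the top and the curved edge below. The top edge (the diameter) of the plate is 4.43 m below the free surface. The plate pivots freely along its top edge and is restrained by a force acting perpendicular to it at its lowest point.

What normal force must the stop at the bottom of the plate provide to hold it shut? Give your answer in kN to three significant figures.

P ≈ 61.8 kN

γ = 1.025 × 9.81 = 10.05525 kN/m³.
The centroid of a semicircle lies 4r/(3π) = 0.56447 m from the diameter, here below the top edge, so the centroid depth is h_c = 4.43 + 0.56447 = 4.99447 m.
A = πr²/2 = π × 1.33²/2 = 2.77858 m².
Resultant F = γ·h_c·A = 10.05525 × 4.99447 × 2.77858 = 139.542 kN.
I_c = (π/8 − 8/(9π))·r⁴ = 0.109757 × 1.33⁴ = 0.34343 m⁴.
Centre of pressure: y_p = y_c + I_c/(y_c·A) = 4.99447 + 0.34343/(4.99447 × 2.77858) = 4.99447 + 0.0247472 = 5.01922 m along the plane.
The resultant acts 0.56447 + 0.0247472 = 0.589217 m (along the plate) below the hinge at the top edge, so the moment about the hinge is M = F × 0.589217 = 139.542 × 0.589217 = 82.2205 kN·m.
A normal force at the bottom, 1.33 m from the hinge, must supply this moment: P = 82.2205/1.33 = 61.8199 kN.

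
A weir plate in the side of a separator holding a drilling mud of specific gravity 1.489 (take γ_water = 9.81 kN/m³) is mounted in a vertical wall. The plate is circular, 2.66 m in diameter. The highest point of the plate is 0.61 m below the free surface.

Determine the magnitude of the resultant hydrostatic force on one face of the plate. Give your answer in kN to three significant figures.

F ≈ 157 kN

γ = 1.489 × 9.81 = 14.60709 kN/m³.
The centroid is at the centre, 1.33 m below the top of the plate, so the centroid depth is h_c = 0.61 + 1.33 = 1.94 m.
A = π(1.33)² = 5.55716 m².
Resultant F = γ·h_c·A = 14.60709 × 1.94 × 5.55716 = 157.477 kN.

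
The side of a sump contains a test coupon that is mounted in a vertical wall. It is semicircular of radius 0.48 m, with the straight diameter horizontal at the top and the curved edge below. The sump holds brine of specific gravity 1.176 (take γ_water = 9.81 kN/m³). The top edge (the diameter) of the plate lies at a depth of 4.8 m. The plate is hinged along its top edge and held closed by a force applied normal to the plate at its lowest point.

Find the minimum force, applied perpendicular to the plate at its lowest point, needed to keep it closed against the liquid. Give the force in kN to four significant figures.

γ = 1.176 × 9.81 = 11.53656 kN/m³.
The centroid of a semicircle lies 4r/(3π) = 0.203718 m from the diameter, here below the top edge, so the centroid depth is h_c = 4.8 + 0.203718 = 5.00372 m.
A = πr²/2 = π × 0.48²/2 = 0.361911 m².
Resultant F = γ·h_c·A = 11.53656 × 5.00372 × 0.361911 = 20.8916 kN.
I_c = (π/8 − 8/(9π))·r⁴ = 0.109757 × 0.48⁴ = 0.00582636 m⁴.
Centre of pressure: y_p = y_c + I_c/(y_c·A) = 5.00372 + 0.00582636/(5.00372 × 0.361911) = 5.00372 + 0.00321738 = 5.00694 m along the plane.
The resultant acts 0.203718 + 0.00321738 = 0.206935 m (along the plate) below the hinge at the top edge, so the moment about the hinge is M = F × 0.206935 = 20.8916 × 0.206935 = 4.3232 kN·m.
A normal force at the bottom, 0.48 m from the hinge, must supply this moment: P = 4.3232/0.48 = 9.00667 kN.

P ≈ 9.007 kN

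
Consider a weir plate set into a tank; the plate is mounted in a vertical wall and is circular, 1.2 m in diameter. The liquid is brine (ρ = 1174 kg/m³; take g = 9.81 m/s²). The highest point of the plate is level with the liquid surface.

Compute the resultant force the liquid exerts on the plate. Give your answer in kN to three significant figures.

F ≈ 7.82 kN

γ = ρg = 1174 × 9.81 / 1000 = 11.51694 kN/m³.
The centroid is at the centre, 0.6 m below the top of the plate, so the centroid depth is h_c = 0.6 m.
A = π(0.6)² = 1.13097 m².
Resultant F = γ·h_c·A = 11.51694 × 0.6 × 1.13097 = 7.81519 kN.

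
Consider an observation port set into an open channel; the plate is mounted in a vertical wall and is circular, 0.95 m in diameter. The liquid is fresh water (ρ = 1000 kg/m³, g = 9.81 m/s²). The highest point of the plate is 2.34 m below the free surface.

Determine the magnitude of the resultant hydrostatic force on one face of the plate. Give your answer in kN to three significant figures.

γ = ρg = 1000 × 9.81 = 9810 N/m³ = 9.81 kN/m³.
The centroid is at the centre, 0.475 m below the top of the plate, so the centroid depth is h_c = 2.34 + 0.475 = 2.815 m.
A = π(0.475)² = 0.708822 m².
Resultant F = γ·h_c·A = 9.81 × 2.815 × 0.708822 = 19.5742 kN.

F ≈ 19.6 kN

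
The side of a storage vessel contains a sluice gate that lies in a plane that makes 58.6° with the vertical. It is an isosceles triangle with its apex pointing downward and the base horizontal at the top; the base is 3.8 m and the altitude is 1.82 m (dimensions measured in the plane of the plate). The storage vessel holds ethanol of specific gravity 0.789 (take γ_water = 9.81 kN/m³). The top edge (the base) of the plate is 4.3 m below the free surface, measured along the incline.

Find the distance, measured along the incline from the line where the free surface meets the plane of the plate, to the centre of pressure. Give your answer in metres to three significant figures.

y_p = 4.94 m

γ = 0.789 × 9.81 = 7.74009 kN/m³.
The plate makes 58.6° with the vertical, i.e. θ = 90° − 58.6° = 31.4° to the horizontal. Measuring y along the incline from the free-surface line, vertical depth h = y·sinθ with sinθ = 0.521010.
With the apex down, the centroid sits h/3 = 1.82/3 = 0.606667 m below the base (the top edge), so y_c = 4.3 + 0.606667 = 4.90667 m and h_c = 4.90667 × 0.521010 = 2.55642 m.
A = ½ × 3.8 × 1.82 = 3.458 m².
Resultant F = γ·h_c·A = 7.74009 × 2.55642 × 3.458 = 68.4232 kN.
I_c = b·h³/36 = 3.8 × 1.82³/36 = 0.636349 m⁴.
Centre of pressure: y_p = y_c + I_c/(y_c·A) = 4.90667 + 0.636349/(4.90667 × 3.458) = 4.90667 + 0.0375045 = 4.94417 m along the plane.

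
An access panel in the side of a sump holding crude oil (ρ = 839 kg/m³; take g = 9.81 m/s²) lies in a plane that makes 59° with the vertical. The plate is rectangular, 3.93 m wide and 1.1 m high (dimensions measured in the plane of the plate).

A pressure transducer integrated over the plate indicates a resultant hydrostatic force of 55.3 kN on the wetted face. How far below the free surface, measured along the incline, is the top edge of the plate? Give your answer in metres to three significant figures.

γ = ρg = 839 × 9.81 / 1000 = 8.23059 kN/m³.
A = 3.93 × 1.1 = 4.323 m².
From F = γ·h_c·A, the centroid depth is h_c = 55.3/(8.23059 × 4.323) = 1.55421 m.
The plate makes 59° with the vertical, i.e. θ = 90° − 59° = 31° to the horizontal. Measuring y along the incline from the free-surface line, vertical depth h = y·sinθ with sinθ = 0.515038.
Along the incline, y_c = h_c/sinθ = 1.55421/0.515038 = 3.01766 m.
The centroid lies 1.1/2 = 0.55 m below the top edge, so the top edge sits at y_top = 3.01766 − 0.55 = 2.46766 m along the incline.

y_top ≈ 2.47 m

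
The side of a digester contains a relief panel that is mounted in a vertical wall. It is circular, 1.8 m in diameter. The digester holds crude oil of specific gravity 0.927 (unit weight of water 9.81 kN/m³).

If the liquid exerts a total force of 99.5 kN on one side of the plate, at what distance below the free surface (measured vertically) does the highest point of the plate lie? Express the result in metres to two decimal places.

d_top ≈ 3.40 m

γ = 0.927 × 9.81 = 9.09387 kN/m³.
A = π(0.9)² = 2.54469 m².
From F = γ·h_c·A, the centroid depth is h_c = 99.5/(9.09387 × 2.54469) = 4.29971 m.
The centroid is at the centre, 0.9 m below the top of the plate, so the highest point sits at h_top = 4.29971 − 0.9 = 3.39971 m below the surface.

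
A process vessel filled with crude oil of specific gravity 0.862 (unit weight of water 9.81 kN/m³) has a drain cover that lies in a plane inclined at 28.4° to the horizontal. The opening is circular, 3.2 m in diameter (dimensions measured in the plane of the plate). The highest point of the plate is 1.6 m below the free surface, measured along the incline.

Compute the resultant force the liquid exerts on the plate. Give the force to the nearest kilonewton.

γ = 0.862 × 9.81 = 8.45622 kN/m³.
Let θ = 28.4° be the plate's angle to the horizontal; measure y along the incline from where the plane meets the free surface. Vertical depth h = y·sinθ with sinθ = 0.475624.
The centroid is at the centre, 1.6 m below the top of the plate, so y_c = 1.6 + 1.6 = 3.2 m and h_c = 3.2 × 0.475624 = 1.522 m.
A = π(1.6)² = 8.04248 m².
Resultant F = γ·h_c·A = 8.45622 × 1.522 × 8.04248 = 103.51 kN.

F ≈ 104 kN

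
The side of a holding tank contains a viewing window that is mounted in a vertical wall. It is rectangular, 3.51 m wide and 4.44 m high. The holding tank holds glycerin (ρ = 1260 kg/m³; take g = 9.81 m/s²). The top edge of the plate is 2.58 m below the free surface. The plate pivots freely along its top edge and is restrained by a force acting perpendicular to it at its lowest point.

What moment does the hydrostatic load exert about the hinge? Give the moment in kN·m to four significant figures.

M ≈ 2369 kN·m

γ = ρg = 1260 × 9.81 / 1000 = 12.3606 kN/m³.
The centroid lies 4.44/2 = 2.22 m below the top edge, so the centroid depth is h_c = 2.58 + 2.22 = 4.8 m.
A = 3.51 × 4.44 = 15.5844 m².
Resultant F = γ·h_c·A = 12.3606 × 4.8 × 15.5844 = 924.636 kN.
I_c = b·h³/12 = 3.51 × 4.44³/12 = 25.6021 m⁴.
Centre of pressure: y_p = y_c + I_c/(y_c·A) = 4.8 + 25.6021/(4.8 × 15.5844) = 4.8 + 0.342251 = 5.14225 m along the plane.
The resultant acts 2.22 + 0.342251 = 2.56225 m (along the plate) below the hinge at the top edge, so the moment about the hinge is M = F × 2.56225 = 924.636 × 2.56225 = 2369.15 kN·m.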